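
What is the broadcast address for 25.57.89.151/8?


Network: 25.0.0.0/8
Host bits = 24
Set all host bits to 1:
Broadcast: 25.255.255.255


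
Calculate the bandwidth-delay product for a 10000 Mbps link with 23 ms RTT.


BDP = bandwidth * RTT
= 10000 Mbps * 23 ms
= 10000 * 1e6 * 23 / 1000 bits
= 230000000 bits
= 28750000 bytes
= 28076.1719 KB
BDP = 230000000 bits (28750000 bytes)


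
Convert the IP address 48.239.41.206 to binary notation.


48 = 00110000
239 = 11101111
41 = 00101001
206 = 11001110
Binary: 00110000.11101111.00101001.11001110


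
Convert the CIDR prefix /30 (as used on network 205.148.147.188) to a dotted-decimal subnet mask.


/30 means 30 network bits, 2 host bits
Binary: 11111111111111111111111111111100
Mask: 255.255.255.252


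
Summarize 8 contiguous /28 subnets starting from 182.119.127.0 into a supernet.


Original prefix: /28
Number of subnets: 8 = 2^3
New prefix = 28 - 3 = 25
Supernet: 182.119.127.0/25


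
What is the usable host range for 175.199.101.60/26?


Network: 175.199.101.0
Broadcast: 175.199.101.63
First usable = network + 1
Last usable = broadcast - 1
Range: 175.199.101.1 to 175.199.101.62


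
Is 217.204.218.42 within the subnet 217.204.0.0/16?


Subnet network: 217.204.0.0
Test IP AND mask: 217.204.0.0
Yes, 217.204.218.42 is in 217.204.0.0/16


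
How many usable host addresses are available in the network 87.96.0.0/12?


Host bits = 32 - 12 = 20
Total addresses = 2^20 = 1048576
Usable = total - 2 (network and broadcast)
Usable hosts: 1048574


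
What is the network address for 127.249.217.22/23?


IP:   01111111.11111001.11011001.00010110
Mask: 11111111.11111111.11111110.00000000
AND operation:
Net:  01111111.11111001.11011000.00000000
Network: 127.249.216.0/23


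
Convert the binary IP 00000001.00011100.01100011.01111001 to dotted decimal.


00000001 = 1
00011100 = 28
01100011 = 99
01111001 = 121
IP: 1.28.99.121


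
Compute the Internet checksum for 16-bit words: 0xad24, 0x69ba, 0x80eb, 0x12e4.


Sum all words (with carry folding):
+ 0xad24 = 0xad24
+ 0x69ba = 0x16df
+ 0x80eb = 0x97ca
+ 0x12e4 = 0xaaae
One's complement: ~0xaaae
Checksum = 0x5551


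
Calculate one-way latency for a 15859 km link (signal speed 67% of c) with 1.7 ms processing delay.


Speed = 0.67 * 3e5 km/s = 201000 km/s
Propagation delay = 15859 / 201000 = 0.0789 s = 78.9005 ms
Processing delay = 1.7 ms
Total one-way latency = 80.6005 ms


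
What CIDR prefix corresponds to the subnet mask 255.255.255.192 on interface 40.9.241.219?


Binary: 11111111.11111111.11111111.11000000
Count leading 1s
Prefix: /26


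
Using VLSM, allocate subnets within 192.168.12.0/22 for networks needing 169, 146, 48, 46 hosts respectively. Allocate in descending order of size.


169 hosts -> /24 (254 usable): 192.168.12.0/24
146 hosts -> /24 (254 usable): 192.168.13.0/24
48 hosts -> /26 (62 usable): 192.168.14.0/26
46 hosts -> /26 (62 usable): 192.168.14.64/26
Allocation: 192.168.12.0/24 (169 hosts, 254 usable); 192.168.13.0/24 (146 hosts, 254 usable); 192.168.14.0/26 (48 hosts, 62 usable); 192.168.14.64/26 (46 hosts, 62 usable)


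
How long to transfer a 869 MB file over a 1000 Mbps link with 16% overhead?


Effective throughput = 1000 * (1 - 16/100) = 840 Mbps
File size in Mb = 869 * 8 = 6952 Mb
Time = 6952 / 840
Time = 8.2762 seconds


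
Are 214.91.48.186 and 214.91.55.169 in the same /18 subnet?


Mask: 255.255.192.0
214.91.48.186 AND mask = 214.91.0.0
214.91.55.169 AND mask = 214.91.0.0
Yes, same subnet (214.91.0.0)


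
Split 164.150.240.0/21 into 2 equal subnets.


New prefix = 21 + 1 = 22
Each subnet has 1024 addresses
  164.150.240.0/22
  164.150.244.0/22
Subnets: 164.150.240.0/22, 164.150.244.0/22


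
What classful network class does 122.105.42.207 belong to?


First octet: 122
Binary: 01111010
0xxxxxxx -> Class A (1-126)
Class A, default mask 255.0.0.0 (/8)


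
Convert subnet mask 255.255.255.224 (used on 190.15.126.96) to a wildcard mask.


Subnet mask: 255.255.255.224
Wildcard = 255.255.255.255 - subnet mask
255 - 255 = 0
255 - 255 = 0
255 - 255 = 0
255 - 224 = 31
Wildcard: 0.0.0.31


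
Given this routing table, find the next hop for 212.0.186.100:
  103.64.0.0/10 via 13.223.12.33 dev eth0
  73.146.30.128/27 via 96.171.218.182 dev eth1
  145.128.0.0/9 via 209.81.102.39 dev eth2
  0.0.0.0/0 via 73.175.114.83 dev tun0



Longest prefix match for 212.0.186.100:
  /10 103.64.0.0: no
  /27 73.146.30.128: no
  /9 145.128.0.0: no
  /0 0.0.0.0: MATCH
Selected: next-hop 73.175.114.83 via tun0 (matched /0)


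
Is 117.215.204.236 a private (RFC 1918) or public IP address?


RFC 1918 private ranges:
  10.0.0.0/8 (10.0.0.0 - 10.255.255.255)
  172.16.0.0/12 (172.16.0.0 - 172.31.255.255)
  192.168.0.0/16 (192.168.0.0 - 192.168.255.255)
Public (not in any RFC 1918 range)


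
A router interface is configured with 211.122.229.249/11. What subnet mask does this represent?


/11 means 11 network bits, 21 host bits
Binary: 11111111111000000000000000000000
Mask: 255.224.0.0


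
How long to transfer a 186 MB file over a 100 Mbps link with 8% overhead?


Effective throughput = 100 * (1 - 8/100) = 92 Mbps
File size in Mb = 186 * 8 = 1488 Mb
Time = 1488 / 92
Time = 16.1739 seconds


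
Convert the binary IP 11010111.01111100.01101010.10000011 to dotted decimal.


11010111 = 215
01111100 = 124
01101010 = 106
10000011 = 131
IP: 215.124.106.131


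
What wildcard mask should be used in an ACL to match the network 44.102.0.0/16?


Subnet mask: 255.255.0.0
Wildcard = 255.255.255.255 - subnet mask
255 - 255 = 0
255 - 255 = 0
255 - 0 = 255
255 - 0 = 255
Wildcard: 0.0.255.255


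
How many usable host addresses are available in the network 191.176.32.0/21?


Host bits = 32 - 21 = 11
Total addresses = 2^11 = 2048
Usable = total - 2 (network and broadcast)
Usable hosts: 2046


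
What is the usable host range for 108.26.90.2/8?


Network: 108.0.0.0
Broadcast: 108.255.255.255
First usable = network + 1
Last usable = broadcast - 1
Range: 108.0.0.1 to 108.255.255.254


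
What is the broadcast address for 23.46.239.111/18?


Network: 23.46.192.0/18
Host bits = 14
Set all host bits to 1:
Broadcast: 23.46.255.255


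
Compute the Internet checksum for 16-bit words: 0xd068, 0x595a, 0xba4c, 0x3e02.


Sum all words (with carry folding):
+ 0xd068 = 0xd068
+ 0x595a = 0x29c3
+ 0xba4c = 0xe40f
+ 0x3e02 = 0x2212
One's complement: ~0x2212
Checksum = 0xdded


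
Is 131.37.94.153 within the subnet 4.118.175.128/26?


Subnet network: 4.118.175.128
Test IP AND mask: 131.37.94.128
No, 131.37.94.153 is not in 4.118.175.128/26


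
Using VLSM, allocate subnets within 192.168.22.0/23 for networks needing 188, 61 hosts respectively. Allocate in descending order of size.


188 hosts -> /24 (254 usable): 192.168.22.0/24
61 hosts -> /26 (62 usable): 192.168.23.0/26
Allocation: 192.168.22.0/24 (188 hosts, 254 usable); 192.168.23.0/26 (61 hosts, 62 usable)


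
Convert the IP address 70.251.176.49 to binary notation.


70 = 01000110
251 = 11111011
176 = 10110000
49 = 00110001
Binary: 01000110.11111011.10110000.00110001


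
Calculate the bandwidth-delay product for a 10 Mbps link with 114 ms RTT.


BDP = bandwidth * RTT
= 10 Mbps * 114 ms
= 10 * 1e6 * 114 / 1000 bits
= 1140000 bits
= 142500 bytes
= 139.1602 KB
BDP = 1140000 bits (142500 bytes)


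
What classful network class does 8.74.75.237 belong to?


First octet: 8
Binary: 00001000
0xxxxxxx -> Class A (1-126)
Class A, default mask 255.0.0.0 (/8)


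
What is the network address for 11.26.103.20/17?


IP:   00001011.00011010.01100111.00010100
Mask: 11111111.11111111.10000000.00000000
AND operation:
Net:  00001011.00011010.00000000.00000000
Network: 11.26.0.0/17


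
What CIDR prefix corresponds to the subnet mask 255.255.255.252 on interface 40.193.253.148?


Binary: 11111111.11111111.11111111.11111100
Count leading 1s
Prefix: /30


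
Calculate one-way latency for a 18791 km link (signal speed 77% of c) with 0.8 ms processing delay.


Speed = 0.77 * 3e5 km/s = 231000 km/s
Propagation delay = 18791 / 231000 = 0.0813 s = 81.3463 ms
Processing delay = 0.8 ms
Total one-way latency = 82.1463 ms


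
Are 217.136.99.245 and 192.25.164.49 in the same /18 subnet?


Mask: 255.255.192.0
217.136.99.245 AND mask = 217.136.64.0
192.25.164.49 AND mask = 192.25.128.0
No, different subnets (217.136.64.0 vs 192.25.128.0)


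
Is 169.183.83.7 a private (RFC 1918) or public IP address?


RFC 1918 private ranges:
  10.0.0.0/8 (10.0.0.0 - 10.255.255.255)
  172.16.0.0/12 (172.16.0.0 - 172.31.255.255)
  192.168.0.0/16 (192.168.0.0 - 192.168.255.255)
Public (not in any RFC 1918 range)


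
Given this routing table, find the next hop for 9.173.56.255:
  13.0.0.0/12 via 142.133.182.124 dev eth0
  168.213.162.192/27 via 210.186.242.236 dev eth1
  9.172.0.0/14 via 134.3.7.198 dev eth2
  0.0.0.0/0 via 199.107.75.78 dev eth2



Longest prefix match for 9.173.56.255:
  /12 13.0.0.0: no
  /27 168.213.162.192: no
  /14 9.172.0.0: MATCH
  /0 0.0.0.0: MATCH
Selected: next-hop 134.3.7.198 via eth2 (matched /14)


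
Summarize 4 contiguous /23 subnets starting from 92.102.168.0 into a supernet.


Original prefix: /23
Number of subnets: 4 = 2^2
New prefix = 23 - 2 = 21
Supernet: 92.102.168.0/21


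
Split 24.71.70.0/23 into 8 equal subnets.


New prefix = 23 + 3 = 26
Each subnet has 64 addresses
  24.71.70.0/26
  24.71.70.64/26
  24.71.70.128/26
  24.71.70.192/26
  24.71.71.0/26
  24.71.71.64/26
  24.71.71.128/26
  24.71.71.192/26
Subnets: 24.71.70.0/26, 24.71.70.64/26, 24.71.70.128/26, 24.71.70.192/26, 24.71.71.0/26, 24.71.71.64/26, 24.71.71.128/26, 24.71.71.192/26


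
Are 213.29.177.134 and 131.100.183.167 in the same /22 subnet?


Mask: 255.255.252.0
213.29.177.134 AND mask = 213.29.176.0
131.100.183.167 AND mask = 131.100.180.0
No, different subnets (213.29.176.0 vs 131.100.180.0)


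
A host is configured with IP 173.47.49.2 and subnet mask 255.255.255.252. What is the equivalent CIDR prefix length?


Binary: 11111111.11111111.11111111.11111100
Count leading 1s
Prefix: /30


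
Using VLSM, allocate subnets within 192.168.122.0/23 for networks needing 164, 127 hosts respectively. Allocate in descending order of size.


164 hosts -> /24 (254 usable): 192.168.122.0/24
127 hosts -> /24 (254 usable): 192.168.123.0/24
Allocation: 192.168.122.0/24 (164 hosts, 254 usable); 192.168.123.0/24 (127 hosts, 254 usable)


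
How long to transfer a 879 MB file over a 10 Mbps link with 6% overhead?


Effective throughput = 10 * (1 - 6/100) = 9.4 Mbps
File size in Mb = 879 * 8 = 7032 Mb
Time = 7032 / 9.4
Time = 748.0851 seconds


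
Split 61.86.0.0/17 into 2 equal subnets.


New prefix = 17 + 1 = 18
Each subnet has 16384 addresses
  61.86.0.0/18
  61.86.64.0/18
Subnets: 61.86.0.0/18, 61.86.64.0/18


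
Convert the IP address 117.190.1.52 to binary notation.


117 = 01110101
190 = 10111110
1 = 00000001
52 = 00110100
Binary: 01110101.10111110.00000001.00110100


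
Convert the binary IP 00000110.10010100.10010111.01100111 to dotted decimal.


00000110 = 6
10010100 = 148
10010111 = 151
01100111 = 103
IP: 6.148.151.103


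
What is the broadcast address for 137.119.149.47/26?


Network: 137.119.149.0/26
Host bits = 6
Set all host bits to 1:
Broadcast: 137.119.149.63


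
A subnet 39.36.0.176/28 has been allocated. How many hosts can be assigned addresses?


Host bits = 32 - 28 = 4
Total addresses = 2^4 = 16
Usable = total - 2 (network and broadcast)
Usable hosts: 14


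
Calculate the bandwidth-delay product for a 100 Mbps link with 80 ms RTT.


BDP = bandwidth * RTT
= 100 Mbps * 80 ms
= 100 * 1e6 * 80 / 1000 bits
= 8000000 bits
= 1000000 bytes
= 976.5625 KB
BDP = 8000000 bits (1000000 bytes)


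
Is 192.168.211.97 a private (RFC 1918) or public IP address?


RFC 1918 private ranges:
  10.0.0.0/8 (10.0.0.0 - 10.255.255.255)
  172.16.0.0/12 (172.16.0.0 - 172.31.255.255)
  192.168.0.0/16 (192.168.0.0 - 192.168.255.255)
Private (in 192.168.0.0/16)


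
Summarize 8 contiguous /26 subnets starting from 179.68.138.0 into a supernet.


Original prefix: /26
Number of subnets: 8 = 2^3
New prefix = 26 - 3 = 23
Supernet: 179.68.138.0/23


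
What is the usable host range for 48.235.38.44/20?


Network: 48.235.32.0
Broadcast: 48.235.47.255
First usable = network + 1
Last usable = broadcast - 1
Range: 48.235.32.1 to 48.235.47.254


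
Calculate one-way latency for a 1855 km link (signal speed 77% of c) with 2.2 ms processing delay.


Speed = 0.77 * 3e5 km/s = 231000 km/s
Propagation delay = 1855 / 231000 = 0.008 s = 8.0303 ms
Processing delay = 2.2 ms
Total one-way latency = 10.2303 ms


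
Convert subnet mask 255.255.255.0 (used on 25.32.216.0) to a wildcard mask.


Subnet mask: 255.255.255.0
Wildcard = 255.255.255.255 - subnet mask
255 - 255 = 0
255 - 255 = 0
255 - 255 = 0
255 - 0 = 255
Wildcard: 0.0.0.255


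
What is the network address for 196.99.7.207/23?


IP:   11000100.01100011.00000111.11001111
Mask: 11111111.11111111.11111110.00000000
AND operation:
Net:  11000100.01100011.00000110.00000000
Network: 196.99.6.0/23


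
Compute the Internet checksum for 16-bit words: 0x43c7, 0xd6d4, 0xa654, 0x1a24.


Sum all words (with carry folding):
+ 0x43c7 = 0x43c7
+ 0xd6d4 = 0x1a9c
+ 0xa654 = 0xc0f0
+ 0x1a24 = 0xdb14
One's complement: ~0xdb14
Checksum = 0x24eb


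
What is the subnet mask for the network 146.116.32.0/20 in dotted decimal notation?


/20 means 20 network bits, 12 host bits
Binary: 11111111111111111111000000000000
Mask: 255.255.240.0


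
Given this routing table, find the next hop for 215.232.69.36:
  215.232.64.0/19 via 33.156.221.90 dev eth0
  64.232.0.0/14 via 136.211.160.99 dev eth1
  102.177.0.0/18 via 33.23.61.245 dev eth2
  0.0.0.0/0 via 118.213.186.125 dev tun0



Longest prefix match for 215.232.69.36:
  /19 215.232.64.0: MATCH
  /14 64.232.0.0: no
  /18 102.177.0.0: no
  /0 0.0.0.0: MATCH
Selected: next-hop 33.156.221.90 via eth0 (matched /19)


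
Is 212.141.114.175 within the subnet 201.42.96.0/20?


Subnet network: 201.42.96.0
Test IP AND mask: 212.141.112.0
No, 212.141.114.175 is not in 201.42.96.0/20


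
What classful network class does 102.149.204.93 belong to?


First octet: 102
Binary: 01100110
0xxxxxxx -> Class A (1-126)
Class A, default mask 255.0.0.0 (/8)


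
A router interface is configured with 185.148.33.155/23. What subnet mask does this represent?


/23 means 23 network bits, 9 host bits
Binary: 11111111111111111111111000000000
Mask: 255.255.254.0


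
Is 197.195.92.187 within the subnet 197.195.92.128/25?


Subnet network: 197.195.92.128
Test IP AND mask: 197.195.92.128
Yes, 197.195.92.187 is in 197.195.92.128/25


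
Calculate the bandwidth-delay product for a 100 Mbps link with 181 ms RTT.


BDP = bandwidth * RTT
= 100 Mbps * 181 ms
= 100 * 1e6 * 181 / 1000 bits
= 18100000 bits
= 2262500 bytes
= 2209.4727 KB
BDP = 18100000 bits (2262500 bytes)


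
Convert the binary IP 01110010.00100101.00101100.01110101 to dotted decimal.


01110010 = 114
00100101 = 37
00101100 = 44
01110101 = 117
IP: 114.37.44.117


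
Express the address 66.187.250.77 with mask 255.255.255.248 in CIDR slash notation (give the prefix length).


Binary: 11111111.11111111.11111111.11111000
Count leading 1s
Prefix: /29


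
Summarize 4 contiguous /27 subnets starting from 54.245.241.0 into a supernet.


Original prefix: /27
Number of subnets: 4 = 2^2
New prefix = 27 - 2 = 25
Supernet: 54.245.241.0/25


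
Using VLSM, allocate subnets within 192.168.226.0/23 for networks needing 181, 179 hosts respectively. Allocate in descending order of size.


181 hosts -> /24 (254 usable): 192.168.226.0/24
179 hosts -> /24 (254 usable): 192.168.227.0/24
Allocation: 192.168.226.0/24 (181 hosts, 254 usable); 192.168.227.0/24 (179 hosts, 254 usable)


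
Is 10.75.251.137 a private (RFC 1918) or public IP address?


RFC 1918 private ranges:
  10.0.0.0/8 (10.0.0.0 - 10.255.255.255)
  172.16.0.0/12 (172.16.0.0 - 172.31.255.255)
  192.168.0.0/16 (192.168.0.0 - 192.168.255.255)
Private (in 10.0.0.0/8)


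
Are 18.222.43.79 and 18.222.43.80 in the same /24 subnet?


Mask: 255.255.255.0
18.222.43.79 AND mask = 18.222.43.0
18.222.43.80 AND mask = 18.222.43.0
Yes, same subnet (18.222.43.0)


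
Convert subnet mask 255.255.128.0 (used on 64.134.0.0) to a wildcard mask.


Subnet mask: 255.255.128.0
Wildcard = 255.255.255.255 - subnet mask
255 - 255 = 0
255 - 255 = 0
255 - 128 = 127
255 - 0 = 255
Wildcard: 0.0.127.255


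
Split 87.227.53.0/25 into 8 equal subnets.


New prefix = 25 + 3 = 28
Each subnet has 16 addresses
  87.227.53.0/28
  87.227.53.16/28
  87.227.53.32/28
  87.227.53.48/28
  87.227.53.64/28
  87.227.53.80/28
  87.227.53.96/28
  87.227.53.112/28
Subnets: 87.227.53.0/28, 87.227.53.16/28, 87.227.53.32/28, 87.227.53.48/28, 87.227.53.64/28, 87.227.53.80/28, 87.227.53.96/28, 87.227.53.112/28


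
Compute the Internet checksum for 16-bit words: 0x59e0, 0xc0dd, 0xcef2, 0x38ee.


Sum all words (with carry folding):
+ 0x59e0 = 0x59e0
+ 0xc0dd = 0x1abe
+ 0xcef2 = 0xe9b0
+ 0x38ee = 0x229f
One's complement: ~0x229f
Checksum = 0xdd60


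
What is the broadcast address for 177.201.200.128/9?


Network: 177.128.0.0/9
Host bits = 23
Set all host bits to 1:
Broadcast: 177.255.255.255


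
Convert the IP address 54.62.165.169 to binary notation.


54 = 00110110
62 = 00111110
165 = 10100101
169 = 10101001
Binary: 00110110.00111110.10100101.10101001


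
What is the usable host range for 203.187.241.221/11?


Network: 203.160.0.0
Broadcast: 203.191.255.255
First usable = network + 1
Last usable = broadcast - 1
Range: 203.160.0.1 to 203.191.255.254


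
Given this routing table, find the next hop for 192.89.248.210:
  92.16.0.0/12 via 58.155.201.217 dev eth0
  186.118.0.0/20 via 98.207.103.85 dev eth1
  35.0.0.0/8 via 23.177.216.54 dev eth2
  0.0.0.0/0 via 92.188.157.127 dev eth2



Longest prefix match for 192.89.248.210:
  /12 92.16.0.0: no
  /20 186.118.0.0: no
  /8 35.0.0.0: no
  /0 0.0.0.0: MATCH
Selected: next-hop 92.188.157.127 via eth2 (matched /0)


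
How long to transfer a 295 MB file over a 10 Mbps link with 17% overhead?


Effective throughput = 10 * (1 - 17/100) = 8.3 Mbps
File size in Mb = 295 * 8 = 2360 Mb
Time = 2360 / 8.3
Time = 284.3373 seconds


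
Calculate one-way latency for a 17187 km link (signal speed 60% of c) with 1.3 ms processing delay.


Speed = 0.6 * 3e5 km/s = 180000 km/s
Propagation delay = 17187 / 180000 = 0.0955 s = 95.4833 ms
Processing delay = 1.3 ms
Total one-way latency = 96.7833 ms


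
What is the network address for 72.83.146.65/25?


IP:   01001000.01010011.10010010.01000001
Mask: 11111111.11111111.11111111.10000000
AND operation:
Net:  01001000.01010011.10010010.00000000
Network: 72.83.146.0/25


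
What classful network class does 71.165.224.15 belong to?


First octet: 71
Binary: 01000111
0xxxxxxx -> Class A (1-126)
Class A, default mask 255.0.0.0 (/8)


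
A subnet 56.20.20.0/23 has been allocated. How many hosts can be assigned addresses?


Host bits = 32 - 23 = 9
Total addresses = 2^9 = 512
Usable = total - 2 (network and broadcast)
Usable hosts: 510


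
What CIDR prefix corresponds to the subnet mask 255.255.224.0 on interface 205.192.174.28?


Binary: 11111111.11111111.11100000.00000000
Count leading 1s
Prefix: /19


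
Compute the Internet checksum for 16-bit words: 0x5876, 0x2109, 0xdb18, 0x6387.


Sum all words (with carry folding):
+ 0x5876 = 0x5876
+ 0x2109 = 0x797f
+ 0xdb18 = 0x5498
+ 0x6387 = 0xb81f
One's complement: ~0xb81f
Checksum = 0x47e0


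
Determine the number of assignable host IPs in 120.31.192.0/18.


Host bits = 32 - 18 = 14
Total addresses = 2^14 = 16384
Usable = total - 2 (network and broadcast)
Usable hosts: 16382


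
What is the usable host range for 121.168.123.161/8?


Network: 121.0.0.0
Broadcast: 121.255.255.255
First usable = network + 1
Last usable = broadcast - 1
Range: 121.0.0.1 to 121.255.255.254


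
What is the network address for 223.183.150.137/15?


IP:   11011111.10110111.10010110.10001001
Mask: 11111111.11111110.00000000.00000000
AND operation:
Net:  11011111.10110110.00000000.00000000
Network: 223.182.0.0/15


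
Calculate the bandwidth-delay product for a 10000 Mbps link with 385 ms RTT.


BDP = bandwidth * RTT
= 10000 Mbps * 385 ms
= 10000 * 1e6 * 385 / 1000 bits
= 3850000000 bits
= 481250000 bytes
= 469970.7031 KB
BDP = 3850000000 bits (481250000 bytes)


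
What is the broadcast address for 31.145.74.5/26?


Network: 31.145.74.0/26
Host bits = 6
Set all host bits to 1:
Broadcast: 31.145.74.63


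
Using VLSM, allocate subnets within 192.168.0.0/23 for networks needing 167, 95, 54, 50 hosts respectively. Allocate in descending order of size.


167 hosts -> /24 (254 usable): 192.168.0.0/24
95 hosts -> /25 (126 usable): 192.168.1.0/25
54 hosts -> /26 (62 usable): 192.168.1.128/26
50 hosts -> /26 (62 usable): 192.168.1.192/26
Allocation: 192.168.0.0/24 (167 hosts, 254 usable); 192.168.1.0/25 (95 hosts, 126 usable); 192.168.1.128/26 (54 hosts, 62 usable); 192.168.1.192/26 (50 hosts, 62 usable)


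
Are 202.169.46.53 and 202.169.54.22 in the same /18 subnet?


Mask: 255.255.192.0
202.169.46.53 AND mask = 202.169.0.0
202.169.54.22 AND mask = 202.169.0.0
Yes, same subnet (202.169.0.0)


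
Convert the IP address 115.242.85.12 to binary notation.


115 = 01110011
242 = 11110010
85 = 01010101
12 = 00001100
Binary: 01110011.11110010.01010101.00001100


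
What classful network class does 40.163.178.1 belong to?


First octet: 40
Binary: 00101000
0xxxxxxx -> Class A (1-126)
Class A, default mask 255.0.0.0 (/8)


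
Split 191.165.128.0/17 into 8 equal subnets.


New prefix = 17 + 3 = 20
Each subnet has 4096 addresses
  191.165.128.0/20
  191.165.144.0/20
  191.165.160.0/20
  191.165.176.0/20
  191.165.192.0/20
  191.165.208.0/20
  191.165.224.0/20
  191.165.240.0/20
Subnets: 191.165.128.0/20, 191.165.144.0/20, 191.165.160.0/20, 191.165.176.0/20, 191.165.192.0/20, 191.165.208.0/20, 191.165.224.0/20, 191.165.240.0/20


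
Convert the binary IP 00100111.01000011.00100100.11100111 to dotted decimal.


00100111 = 39
01000011 = 67
00100100 = 36
11100111 = 231
IP: 39.67.36.231


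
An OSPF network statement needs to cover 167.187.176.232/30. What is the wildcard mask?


Subnet mask: 255.255.255.252
Wildcard = 255.255.255.255 - subnet mask
255 - 255 = 0
255 - 255 = 0
255 - 255 = 0
255 - 252 = 3
Wildcard: 0.0.0.3


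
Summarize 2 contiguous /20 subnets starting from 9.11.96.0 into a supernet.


Original prefix: /20
Number of subnets: 2 = 2^1
New prefix = 20 - 1 = 19
Supernet: 9.11.96.0/19


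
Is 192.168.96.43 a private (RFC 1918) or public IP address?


RFC 1918 private ranges:
  10.0.0.0/8 (10.0.0.0 - 10.255.255.255)
  172.16.0.0/12 (172.16.0.0 - 172.31.255.255)
  192.168.0.0/16 (192.168.0.0 - 192.168.255.255)
Private (in 192.168.0.0/16)


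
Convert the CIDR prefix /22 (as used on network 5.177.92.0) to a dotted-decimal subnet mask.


/22 means 22 network bits, 10 host bits
Binary: 11111111111111111111110000000000
Mask: 255.255.252.0


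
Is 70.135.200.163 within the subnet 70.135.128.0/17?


Subnet network: 70.135.128.0
Test IP AND mask: 70.135.128.0
Yes, 70.135.200.163 is in 70.135.128.0/17


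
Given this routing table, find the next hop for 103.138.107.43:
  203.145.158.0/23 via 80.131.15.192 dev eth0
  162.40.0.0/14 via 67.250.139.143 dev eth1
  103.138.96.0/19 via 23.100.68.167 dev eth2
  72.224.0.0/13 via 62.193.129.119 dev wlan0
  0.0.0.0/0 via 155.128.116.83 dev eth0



Longest prefix match for 103.138.107.43:
  /23 203.145.158.0: no
  /14 162.40.0.0: no
  /19 103.138.96.0: MATCH
  /13 72.224.0.0: no
  /0 0.0.0.0: MATCH
Selected: next-hop 23.100.68.167 via eth2 (matched /19)


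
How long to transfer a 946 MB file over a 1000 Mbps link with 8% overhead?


Effective throughput = 1000 * (1 - 8/100) = 920 Mbps
File size in Mb = 946 * 8 = 7568 Mb
Time = 7568 / 920
Time = 8.2261 seconds


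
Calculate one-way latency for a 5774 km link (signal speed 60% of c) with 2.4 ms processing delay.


Speed = 0.6 * 3e5 km/s = 180000 km/s
Propagation delay = 5774 / 180000 = 0.0321 s = 32.0778 ms
Processing delay = 2.4 ms
Total one-way latency = 34.4778 ms


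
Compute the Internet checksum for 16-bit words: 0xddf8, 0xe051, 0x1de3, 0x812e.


Sum all words (with carry folding):
+ 0xddf8 = 0xddf8
+ 0xe051 = 0xbe4a
+ 0x1de3 = 0xdc2d
+ 0x812e = 0x5d5c
One's complement: ~0x5d5c
Checksum = 0xa2a3


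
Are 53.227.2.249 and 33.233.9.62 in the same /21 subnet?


Mask: 255.255.248.0
53.227.2.249 AND mask = 53.227.0.0
33.233.9.62 AND mask = 33.233.8.0
No, different subnets (53.227.0.0 vs 33.233.8.0)


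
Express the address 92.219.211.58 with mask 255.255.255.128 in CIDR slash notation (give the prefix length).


Binary: 11111111.11111111.11111111.10000000
Count leading 1s
Prefix: /25


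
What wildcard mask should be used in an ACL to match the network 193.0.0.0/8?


Subnet mask: 255.0.0.0
Wildcard = 255.255.255.255 - subnet mask
255 - 255 = 0
255 - 0 = 255
255 - 0 = 255
255 - 0 = 255
Wildcard: 0.255.255.255


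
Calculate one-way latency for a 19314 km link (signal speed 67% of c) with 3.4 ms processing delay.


Speed = 0.67 * 3e5 km/s = 201000 km/s
Propagation delay = 19314 / 201000 = 0.0961 s = 96.0896 ms
Processing delay = 3.4 ms
Total one-way latency = 99.4896 ms


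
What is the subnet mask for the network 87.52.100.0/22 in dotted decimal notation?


/22 means 22 network bits, 10 host bits
Binary: 11111111111111111111110000000000
Mask: 255.255.252.0


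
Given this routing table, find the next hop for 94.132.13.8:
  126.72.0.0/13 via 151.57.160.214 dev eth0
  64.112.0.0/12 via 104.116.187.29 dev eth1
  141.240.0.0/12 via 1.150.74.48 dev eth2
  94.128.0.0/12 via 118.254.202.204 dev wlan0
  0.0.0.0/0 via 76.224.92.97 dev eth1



Longest prefix match for 94.132.13.8:
  /13 126.72.0.0: no
  /12 64.112.0.0: no
  /12 141.240.0.0: no
  /12 94.128.0.0: MATCH
  /0 0.0.0.0: MATCH
Selected: next-hop 118.254.202.204 via wlan0 (matched /12)


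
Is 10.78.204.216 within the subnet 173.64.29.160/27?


Subnet network: 173.64.29.160
Test IP AND mask: 10.78.204.192
No, 10.78.204.216 is not in 173.64.29.160/27


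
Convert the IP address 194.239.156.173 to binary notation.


194 = 11000010
239 = 11101111
156 = 10011100
173 = 10101101
Binary: 11000010.11101111.10011100.10101101


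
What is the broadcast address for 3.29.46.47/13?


Network: 3.24.0.0/13
Host bits = 19
Set all host bits to 1:
Broadcast: 3.31.255.255


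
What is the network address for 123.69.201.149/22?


IP:   01111011.01000101.11001001.10010101
Mask: 11111111.11111111.11111100.00000000
AND operation:
Net:  01111011.01000101.11001000.00000000
Network: 123.69.200.0/22


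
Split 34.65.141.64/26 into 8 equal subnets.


New prefix = 26 + 3 = 29
Each subnet has 8 addresses
  34.65.141.64/29
  34.65.141.72/29
  34.65.141.80/29
  34.65.141.88/29
  34.65.141.96/29
  34.65.141.104/29
  34.65.141.112/29
  34.65.141.120/29
Subnets: 34.65.141.64/29, 34.65.141.72/29, 34.65.141.80/29, 34.65.141.88/29, 34.65.141.96/29, 34.65.141.104/29, 34.65.141.112/29, 34.65.141.120/29


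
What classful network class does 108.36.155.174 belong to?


First octet: 108
Binary: 01101100
0xxxxxxx -> Class A (1-126)
Class A, default mask 255.0.0.0 (/8)


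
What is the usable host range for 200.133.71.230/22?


Network: 200.133.68.0
Broadcast: 200.133.71.255
First usable = network + 1
Last usable = broadcast - 1
Range: 200.133.68.1 to 200.133.71.254


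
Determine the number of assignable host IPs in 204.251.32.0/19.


Host bits = 32 - 19 = 13
Total addresses = 2^13 = 8192
Usable = total - 2 (network and broadcast)
Usable hosts: 8190


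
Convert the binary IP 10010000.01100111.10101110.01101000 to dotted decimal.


10010000 = 144
01100111 = 103
10101110 = 174
01101000 = 104
IP: 144.103.174.104


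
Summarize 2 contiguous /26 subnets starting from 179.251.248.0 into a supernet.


Original prefix: /26
Number of subnets: 2 = 2^1
New prefix = 26 - 1 = 25
Supernet: 179.251.248.0/25


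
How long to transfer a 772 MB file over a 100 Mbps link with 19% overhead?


Effective throughput = 100 * (1 - 19/100) = 81 Mbps
File size in Mb = 772 * 8 = 6176 Mb
Time = 6176 / 81
Time = 76.2469 seconds


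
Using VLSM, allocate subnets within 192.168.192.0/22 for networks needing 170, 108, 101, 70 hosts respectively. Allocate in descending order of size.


170 hosts -> /24 (254 usable): 192.168.192.0/24
108 hosts -> /25 (126 usable): 192.168.193.0/25
101 hosts -> /25 (126 usable): 192.168.193.128/25
70 hosts -> /25 (126 usable): 192.168.194.0/25
Allocation: 192.168.192.0/24 (170 hosts, 254 usable); 192.168.193.0/25 (108 hosts, 126 usable); 192.168.193.128/25 (101 hosts, 126 usable); 192.168.194.0/25 (70 hosts, 126 usable)


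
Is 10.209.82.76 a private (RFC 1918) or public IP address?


RFC 1918 private ranges:
  10.0.0.0/8 (10.0.0.0 - 10.255.255.255)
  172.16.0.0/12 (172.16.0.0 - 172.31.255.255)
  192.168.0.0/16 (192.168.0.0 - 192.168.255.255)
Private (in 10.0.0.0/8)


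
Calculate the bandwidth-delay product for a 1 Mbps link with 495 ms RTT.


BDP = bandwidth * RTT
= 1 Mbps * 495 ms
= 1 * 1e6 * 495 / 1000 bits
= 495000 bits
= 61875 bytes
= 60.4248 KB
BDP = 495000 bits (61875 bytes)


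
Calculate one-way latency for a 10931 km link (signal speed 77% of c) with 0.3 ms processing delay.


Speed = 0.77 * 3e5 km/s = 231000 km/s
Propagation delay = 10931 / 231000 = 0.0473 s = 47.3203 ms
Processing delay = 0.3 ms
Total one-way latency = 47.6203 ms


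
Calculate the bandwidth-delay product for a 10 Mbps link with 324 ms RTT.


BDP = bandwidth * RTT
= 10 Mbps * 324 ms
= 10 * 1e6 * 324 / 1000 bits
= 3240000 bits
= 405000 bytes
= 395.5078 KB
BDP = 3240000 bits (405000 bytes)


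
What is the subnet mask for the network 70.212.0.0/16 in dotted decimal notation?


/16 means 16 network bits, 16 host bits
Binary: 11111111111111110000000000000000
Mask: 255.255.0.0


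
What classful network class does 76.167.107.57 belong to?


First octet: 76
Binary: 01001100
0xxxxxxx -> Class A (1-126)
Class A, default mask 255.0.0.0 (/8)


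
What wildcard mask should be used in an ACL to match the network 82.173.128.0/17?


Subnet mask: 255.255.128.0
Wildcard = 255.255.255.255 - subnet mask
255 - 255 = 0
255 - 255 = 0
255 - 128 = 127
255 - 0 = 255
Wildcard: 0.0.127.255


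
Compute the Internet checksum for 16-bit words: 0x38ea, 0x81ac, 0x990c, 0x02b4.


Sum all words (with carry folding):
+ 0x38ea = 0x38ea
+ 0x81ac = 0xba96
+ 0x990c = 0x53a3
+ 0x02b4 = 0x5657
One's complement: ~0x5657
Checksum = 0xa9a8


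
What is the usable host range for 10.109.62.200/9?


Network: 10.0.0.0
Broadcast: 10.127.255.255
First usable = network + 1
Last usable = broadcast - 1
Range: 10.0.0.1 to 10.127.255.254


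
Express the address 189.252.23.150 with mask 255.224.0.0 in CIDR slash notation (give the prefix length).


Binary: 11111111.11100000.00000000.00000000
Count leading 1s
Prefix: /11


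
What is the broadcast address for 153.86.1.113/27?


Network: 153.86.1.96/27
Host bits = 5
Set all host bits to 1:
Broadcast: 153.86.1.127


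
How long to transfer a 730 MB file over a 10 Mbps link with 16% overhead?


Effective throughput = 10 * (1 - 16/100) = 8.4 Mbps
File size in Mb = 730 * 8 = 5840 Mb
Time = 5840 / 8.4
Time = 695.2381 seconds


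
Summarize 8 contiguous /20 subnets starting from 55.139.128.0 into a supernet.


Original prefix: /20
Number of subnets: 8 = 2^3
New prefix = 20 - 3 = 17
Supernet: 55.139.128.0/17


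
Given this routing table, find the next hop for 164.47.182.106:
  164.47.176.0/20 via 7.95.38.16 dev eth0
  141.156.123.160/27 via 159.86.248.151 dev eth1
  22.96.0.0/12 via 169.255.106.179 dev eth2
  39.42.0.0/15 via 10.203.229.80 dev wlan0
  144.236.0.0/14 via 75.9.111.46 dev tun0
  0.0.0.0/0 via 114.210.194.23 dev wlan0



Longest prefix match for 164.47.182.106:
  /20 164.47.176.0: MATCH
  /27 141.156.123.160: no
  /12 22.96.0.0: no
  /15 39.42.0.0: no
  /14 144.236.0.0: no
  /0 0.0.0.0: MATCH
Selected: next-hop 7.95.38.16 via eth0 (matched /20)


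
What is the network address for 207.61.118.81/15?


IP:   11001111.00111101.01110110.01010001
Mask: 11111111.11111110.00000000.00000000
AND operation:
Net:  11001111.00111100.00000000.00000000
Network: 207.60.0.0/15


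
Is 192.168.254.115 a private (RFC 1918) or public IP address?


RFC 1918 private ranges:
  10.0.0.0/8 (10.0.0.0 - 10.255.255.255)
  172.16.0.0/12 (172.16.0.0 - 172.31.255.255)
  192.168.0.0/16 (192.168.0.0 - 192.168.255.255)
Private (in 192.168.0.0/16)


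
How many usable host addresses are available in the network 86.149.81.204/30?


Host bits = 32 - 30 = 2
Total addresses = 2^2 = 4
Usable = total - 2 (network and broadcast)
Usable hosts: 2


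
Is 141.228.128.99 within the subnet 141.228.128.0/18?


Subnet network: 141.228.128.0
Test IP AND mask: 141.228.128.0
Yes, 141.228.128.99 is in 141.228.128.0/18


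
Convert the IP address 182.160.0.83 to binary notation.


182 = 10110110
160 = 10100000
0 = 00000000
83 = 01010011
Binary: 10110110.10100000.00000000.01010011


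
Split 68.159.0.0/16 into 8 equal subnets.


New prefix = 16 + 3 = 19
Each subnet has 8192 addresses
  68.159.0.0/19
  68.159.32.0/19
  68.159.64.0/19
  68.159.96.0/19
  68.159.128.0/19
  68.159.160.0/19
  68.159.192.0/19
  68.159.224.0/19
Subnets: 68.159.0.0/19, 68.159.32.0/19, 68.159.64.0/19, 68.159.96.0/19, 68.159.128.0/19, 68.159.160.0/19, 68.159.192.0/19, 68.159.224.0/19


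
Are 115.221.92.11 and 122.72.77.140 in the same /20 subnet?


Mask: 255.255.240.0
115.221.92.11 AND mask = 115.221.80.0
122.72.77.140 AND mask = 122.72.64.0
No, different subnets (115.221.80.0 vs 122.72.64.0)


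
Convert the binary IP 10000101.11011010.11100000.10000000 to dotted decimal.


10000101 = 133
11011010 = 218
11100000 = 224
10000000 = 128
IP: 133.218.224.128


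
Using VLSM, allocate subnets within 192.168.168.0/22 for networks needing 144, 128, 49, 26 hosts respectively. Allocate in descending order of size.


144 hosts -> /24 (254 usable): 192.168.168.0/24
128 hosts -> /24 (254 usable): 192.168.169.0/24
49 hosts -> /26 (62 usable): 192.168.170.0/26
26 hosts -> /27 (30 usable): 192.168.170.64/27
Allocation: 192.168.168.0/24 (144 hosts, 254 usable); 192.168.169.0/24 (128 hosts, 254 usable); 192.168.170.0/26 (49 hosts, 62 usable); 192.168.170.64/27 (26 hosts, 30 usable)


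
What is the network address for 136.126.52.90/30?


IP:   10001000.01111110.00110100.01011010
Mask: 11111111.11111111.11111111.11111100
AND operation:
Net:  10001000.01111110.00110100.01011000
Network: 136.126.52.88/30


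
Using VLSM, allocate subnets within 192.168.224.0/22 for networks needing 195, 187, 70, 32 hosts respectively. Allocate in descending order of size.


195 hosts -> /24 (254 usable): 192.168.224.0/24
187 hosts -> /24 (254 usable): 192.168.225.0/24
70 hosts -> /25 (126 usable): 192.168.226.0/25
32 hosts -> /26 (62 usable): 192.168.226.128/26
Allocation: 192.168.224.0/24 (195 hosts, 254 usable); 192.168.225.0/24 (187 hosts, 254 usable); 192.168.226.0/25 (70 hosts, 126 usable); 192.168.226.128/26 (32 hosts, 62 usable)


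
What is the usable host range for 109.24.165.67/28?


Network: 109.24.165.64
Broadcast: 109.24.165.79
First usable = network + 1
Last usable = broadcast - 1
Range: 109.24.165.65 to 109.24.165.78


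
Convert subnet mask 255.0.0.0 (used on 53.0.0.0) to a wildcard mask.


Subnet mask: 255.0.0.0
Wildcard = 255.255.255.255 - subnet mask
255 - 255 = 0
255 - 0 = 255
255 - 0 = 255
255 - 0 = 255
Wildcard: 0.255.255.255


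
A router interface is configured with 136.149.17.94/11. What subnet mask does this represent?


/11 means 11 network bits, 21 host bits
Binary: 11111111111000000000000000000000
Mask: 255.224.0.0


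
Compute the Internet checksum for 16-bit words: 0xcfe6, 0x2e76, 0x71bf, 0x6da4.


Sum all words (with carry folding):
+ 0xcfe6 = 0xcfe6
+ 0x2e76 = 0xfe5c
+ 0x71bf = 0x701c
+ 0x6da4 = 0xddc0
One's complement: ~0xddc0
Checksum = 0x223f


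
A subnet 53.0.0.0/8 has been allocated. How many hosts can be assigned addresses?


Host bits = 32 - 8 = 24
Total addresses = 2^24 = 16777216
Usable = total - 2 (network and broadcast)
Usable hosts: 16777214


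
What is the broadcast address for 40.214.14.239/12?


Network: 40.208.0.0/12
Host bits = 20
Set all host bits to 1:
Broadcast: 40.223.255.255


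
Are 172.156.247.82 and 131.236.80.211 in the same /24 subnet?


Mask: 255.255.255.0
172.156.247.82 AND mask = 172.156.247.0
131.236.80.211 AND mask = 131.236.80.0
No, different subnets (172.156.247.0 vs 131.236.80.0)


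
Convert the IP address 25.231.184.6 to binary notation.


25 = 00011001
231 = 11100111
184 = 10111000
6 = 00000110
Binary: 00011001.11100111.10111000.00000110


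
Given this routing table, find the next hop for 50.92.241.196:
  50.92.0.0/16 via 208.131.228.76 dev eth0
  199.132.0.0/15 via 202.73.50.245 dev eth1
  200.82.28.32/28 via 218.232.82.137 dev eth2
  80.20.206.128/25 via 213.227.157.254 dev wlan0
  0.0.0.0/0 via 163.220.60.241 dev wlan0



Longest prefix match for 50.92.241.196:
  /16 50.92.0.0: MATCH
  /15 199.132.0.0: no
  /28 200.82.28.32: no
  /25 80.20.206.128: no
  /0 0.0.0.0: MATCH
Selected: next-hop 208.131.228.76 via eth0 (matched /16)


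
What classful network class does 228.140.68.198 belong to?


First octet: 228
Binary: 11100100
1110xxxx -> Class D (224-239)
Class D (multicast), default mask N/A


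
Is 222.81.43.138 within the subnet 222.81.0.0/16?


Subnet network: 222.81.0.0
Test IP AND mask: 222.81.0.0
Yes, 222.81.43.138 is in 222.81.0.0/16


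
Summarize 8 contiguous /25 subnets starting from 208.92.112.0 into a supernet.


Original prefix: /25
Number of subnets: 8 = 2^3
New prefix = 25 - 3 = 22
Supernet: 208.92.112.0/22


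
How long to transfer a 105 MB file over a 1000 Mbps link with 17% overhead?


Effective throughput = 1000 * (1 - 17/100) = 830 Mbps
File size in Mb = 105 * 8 = 840 Mb
Time = 840 / 830
Time = 1.012 seconds


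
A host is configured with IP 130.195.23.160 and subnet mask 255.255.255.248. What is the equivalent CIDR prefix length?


Binary: 11111111.11111111.11111111.11111000
Count leading 1s
Prefix: /29


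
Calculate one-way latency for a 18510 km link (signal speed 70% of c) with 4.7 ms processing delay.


Speed = 0.7 * 3e5 km/s = 210000 km/s
Propagation delay = 18510 / 210000 = 0.0881 s = 88.1429 ms
Processing delay = 4.7 ms
Total one-way latency = 92.8429 ms


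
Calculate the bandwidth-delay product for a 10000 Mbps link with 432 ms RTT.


BDP = bandwidth * RTT
= 10000 Mbps * 432 ms
= 10000 * 1e6 * 432 / 1000 bits
= 4320000000 bits
= 540000000 bytes
= 527343.75 KB
BDP = 4320000000 bits (540000000 bytes)


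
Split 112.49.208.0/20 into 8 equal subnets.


New prefix = 20 + 3 = 23
Each subnet has 512 addresses
  112.49.208.0/23
  112.49.210.0/23
  112.49.212.0/23
  112.49.214.0/23
  112.49.216.0/23
  112.49.218.0/23
  112.49.220.0/23
  112.49.222.0/23
Subnets: 112.49.208.0/23, 112.49.210.0/23, 112.49.212.0/23, 112.49.214.0/23, 112.49.216.0/23, 112.49.218.0/23, 112.49.220.0/23, 112.49.222.0/23


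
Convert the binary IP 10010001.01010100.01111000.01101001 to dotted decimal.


10010001 = 145
01010100 = 84
01111000 = 120
01101001 = 105
IP: 145.84.120.105
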